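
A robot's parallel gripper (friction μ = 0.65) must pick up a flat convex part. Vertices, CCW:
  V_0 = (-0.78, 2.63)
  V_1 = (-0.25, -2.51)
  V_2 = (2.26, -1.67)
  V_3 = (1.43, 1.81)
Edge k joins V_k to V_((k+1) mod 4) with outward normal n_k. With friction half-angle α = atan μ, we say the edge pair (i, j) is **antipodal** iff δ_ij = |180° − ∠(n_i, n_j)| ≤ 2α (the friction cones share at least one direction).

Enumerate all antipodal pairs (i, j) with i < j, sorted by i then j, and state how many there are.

α = atan 0.65 = 33.02°;  2α = 66.05°
n_0 = (-0.9947, -0.1026)
n_1 = (+0.3174, -0.9483)
n_2 = (+0.9727, +0.2320)
n_3 = (+0.3479, +0.9375)
  (0,1): δ = 77.38°  ·
  (0,2): δ = 7.53°  ✓
  (0,3): δ = 63.76°  ✓
  (1,2): δ = 95.09°  ·
  (1,3): δ = 38.86°  ✓
  (2,3): δ = 123.77°  ·
antipodal pairs: 3

count = 3; pairs: (0,2), (0,3), (1,3)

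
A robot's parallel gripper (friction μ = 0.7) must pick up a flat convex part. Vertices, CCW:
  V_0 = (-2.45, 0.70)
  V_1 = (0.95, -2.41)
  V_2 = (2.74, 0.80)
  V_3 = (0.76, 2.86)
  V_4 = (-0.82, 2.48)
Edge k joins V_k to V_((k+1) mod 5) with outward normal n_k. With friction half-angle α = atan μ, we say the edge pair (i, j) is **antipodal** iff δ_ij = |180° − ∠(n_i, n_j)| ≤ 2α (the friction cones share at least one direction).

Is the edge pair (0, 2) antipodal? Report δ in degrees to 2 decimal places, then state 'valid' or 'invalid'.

α = atan 0.7 = 34.99°;  2α = 69.98°
edge 0: e_0 = (+3.40, -3.11);  n_0 = (-0.6749, -0.7379)
edge 2: e_2 = (-1.98, +2.06);  n_2 = (+0.7210, +0.6930)
∠(n_0, n_2) = 176.31°
δ = |180° − 176.31°| = 3.69°
3.69° ≤ 2α = 69.98°  →  valid

δ = 3.69°, valid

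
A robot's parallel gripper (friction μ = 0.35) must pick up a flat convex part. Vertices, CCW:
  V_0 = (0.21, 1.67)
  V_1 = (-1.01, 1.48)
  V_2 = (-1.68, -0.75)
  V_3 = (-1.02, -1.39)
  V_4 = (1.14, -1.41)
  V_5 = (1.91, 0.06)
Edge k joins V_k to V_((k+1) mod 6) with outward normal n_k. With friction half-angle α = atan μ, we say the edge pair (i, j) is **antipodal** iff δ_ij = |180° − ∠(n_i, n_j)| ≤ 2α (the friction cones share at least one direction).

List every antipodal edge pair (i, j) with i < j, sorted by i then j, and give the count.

α = atan 0.35 = 19.29°;  2α = 38.58°
n_0 = (-0.1539, +0.9881)
n_1 = (-0.9577, +0.2877)
n_2 = (-0.6961, -0.7179)
n_3 = (-0.0093, -1.0000)
n_4 = (+0.8858, -0.4640)
n_5 = (+0.6876, +0.7261)
  (0,1): δ = 115.57°  ·
  (0,2): δ = 52.97°  ·
  (0,3): δ = 9.38°  ✓
  (0,4): δ = 53.50°  ·
  (0,5): δ = 127.71°  ·
  (1,2): δ = 117.40°  ·
  (1,3): δ = 73.81°  ·
  (1,4): δ = 10.92°  ✓
  (1,5): δ = 63.28°  ·
  (2,3): δ = 136.41°  ·
  (2,4): δ = 73.53°  ·
  (2,5): δ = 0.68°  ✓
  (3,4): δ = 117.12°  ·
  (3,5): δ = 42.91°  ·
  (4,5): δ = 105.80°  ·
antipodal pairs: 3

count = 3; pairs: (0,3), (1,4), (2,5)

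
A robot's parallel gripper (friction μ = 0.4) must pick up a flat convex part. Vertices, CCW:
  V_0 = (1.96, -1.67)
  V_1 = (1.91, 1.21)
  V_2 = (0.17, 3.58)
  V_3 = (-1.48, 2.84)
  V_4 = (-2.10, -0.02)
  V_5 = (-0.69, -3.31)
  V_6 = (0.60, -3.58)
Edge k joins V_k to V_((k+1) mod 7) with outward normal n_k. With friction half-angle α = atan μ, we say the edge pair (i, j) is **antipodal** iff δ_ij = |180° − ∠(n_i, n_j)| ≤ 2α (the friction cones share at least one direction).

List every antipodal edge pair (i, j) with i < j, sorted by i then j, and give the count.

count = 7; pairs: (0,3), (0,4), (1,4), (1,5), (2,5), (2,6), (3,6)

α = atan 0.4 = 21.80°;  2α = 43.60°
n_0 = (+0.9998, +0.0174)
n_1 = (+0.8061, +0.5918)
n_2 = (-0.4092, +0.9124)
n_3 = (-0.9773, +0.2119)
n_4 = (-0.9191, -0.3939)
n_5 = (-0.2049, -0.9788)
n_6 = (+0.8146, -0.5800)
  (0,1): δ = 144.71°  ·
  (0,2): δ = 66.84°  ·
  (0,3): δ = 13.23°  ✓
  (0,4): δ = 22.20°  ✓
  (0,5): δ = 77.18°  ·
  (0,6): δ = 143.55°  ·
  (1,2): δ = 102.13°  ·
  (1,3): δ = 48.52°  ·
  (1,4): δ = 13.09°  ✓
  (1,5): δ = 41.89°  ✓
  (1,6): δ = 108.26°  ·
  (2,3): δ = 126.39°  ·
  (2,4): δ = 90.96°  ·
  (2,5): δ = 35.98°  ✓
  (2,6): δ = 30.39°  ✓
  (3,4): δ = 144.57°  ·
  (3,5): δ = 89.59°  ·
  (3,6): δ = 23.22°  ✓
  (4,5): δ = 125.02°  ·
  (4,6): δ = 58.65°  ·
  (5,6): δ = 113.63°  ·
antipodal pairs: 7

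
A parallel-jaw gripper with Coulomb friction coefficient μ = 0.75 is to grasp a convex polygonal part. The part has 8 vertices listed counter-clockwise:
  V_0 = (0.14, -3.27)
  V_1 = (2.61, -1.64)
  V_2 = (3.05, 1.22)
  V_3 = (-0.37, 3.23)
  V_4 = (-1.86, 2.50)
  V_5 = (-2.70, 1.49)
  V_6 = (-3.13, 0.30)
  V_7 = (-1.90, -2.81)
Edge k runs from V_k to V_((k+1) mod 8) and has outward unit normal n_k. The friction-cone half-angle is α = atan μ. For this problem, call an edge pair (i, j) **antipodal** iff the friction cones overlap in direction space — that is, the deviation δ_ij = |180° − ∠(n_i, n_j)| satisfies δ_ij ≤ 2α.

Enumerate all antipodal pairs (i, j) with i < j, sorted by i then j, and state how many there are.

count = 12; pairs: (0,2), (0,3), (0,4), (0,5), (1,3), (1,4), (1,5), (1,6), (2,6), (2,7), (3,7), (4,7)

α = atan 0.75 = 36.87°;  2α = 73.74°
n_0 = (+0.5508, -0.8346)
n_1 = (+0.9884, -0.1521)
n_2 = (+0.5067, +0.8621)
n_3 = (-0.4400, +0.8980)
n_4 = (-0.7688, +0.6394)
n_5 = (-0.9405, +0.3398)
n_6 = (-0.9299, -0.3678)
n_7 = (-0.2200, -0.9755)
  (0,1): δ = 132.17°  ·
  (0,2): δ = 63.87°  ✓
  (0,3): δ = 7.32°  ✓
  (0,4): δ = 16.83°  ✓
  (0,5): δ = 36.71°  ✓
  (0,6): δ = 78.16°  ·
  (0,7): δ = 133.87°  ·
  (1,2): δ = 111.70°  ·
  (1,3): δ = 55.15°  ✓
  (1,4): δ = 31.00°  ✓
  (1,5): δ = 11.12°  ✓
  (1,6): δ = 30.32°  ✓
  (1,7): δ = 86.04°  ·
  (2,3): δ = 123.45°  ·
  (2,4): δ = 99.31°  ·
  (2,5): δ = 79.42°  ·
  (2,6): δ = 37.98°  ✓
  (2,7): δ = 17.74°  ✓
  (3,4): δ = 155.85°  ·
  (3,5): δ = 135.97°  ·
  (3,6): δ = 94.52°  ·
  (3,7): δ = 38.81°  ✓
  (4,5): δ = 160.12°  ·
  (4,6): δ = 118.67°  ·
  (4,7): δ = 62.96°  ✓
  (5,6): δ = 138.55°  ·
  (5,7): δ = 82.84°  ·
  (6,7): δ = 124.29°  ·
antipodal pairs: 12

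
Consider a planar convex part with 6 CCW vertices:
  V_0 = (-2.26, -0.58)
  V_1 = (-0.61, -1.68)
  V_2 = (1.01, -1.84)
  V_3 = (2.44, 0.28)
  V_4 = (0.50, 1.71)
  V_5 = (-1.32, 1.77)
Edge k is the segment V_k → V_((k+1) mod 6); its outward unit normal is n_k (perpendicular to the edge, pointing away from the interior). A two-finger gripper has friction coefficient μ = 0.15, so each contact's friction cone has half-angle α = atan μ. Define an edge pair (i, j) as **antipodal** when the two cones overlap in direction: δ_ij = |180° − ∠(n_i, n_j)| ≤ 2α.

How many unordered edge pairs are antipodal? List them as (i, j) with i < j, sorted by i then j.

α = atan 0.15 = 8.53°;  2α = 17.06°
n_0 = (-0.5547, -0.8321)
n_1 = (-0.0983, -0.9952)
n_2 = (+0.8290, -0.5592)
n_3 = (+0.5933, +0.8050)
n_4 = (+0.0329, +0.9995)
n_5 = (-0.9285, +0.3714)
  (0,1): δ = 151.95°  ·
  (0,2): δ = 90.31°  ·
  (0,3): δ = 2.70°  ✓
  (0,4): δ = 31.80°  ·
  (0,5): δ = 101.89°  ·
  (1,2): δ = 118.36°  ·
  (1,3): δ = 30.75°  ·
  (1,4): δ = 3.75°  ✓
  (1,5): δ = 73.84°  ·
  (2,3): δ = 92.39°  ·
  (2,4): δ = 57.89°  ·
  (2,5): δ = 12.20°  ✓
  (3,4): δ = 145.49°  ·
  (3,5): δ = 75.41°  ·
  (4,5): δ = 109.91°  ·
antipodal pairs: 3

count = 3; pairs: (0,3), (1,4), (2,5)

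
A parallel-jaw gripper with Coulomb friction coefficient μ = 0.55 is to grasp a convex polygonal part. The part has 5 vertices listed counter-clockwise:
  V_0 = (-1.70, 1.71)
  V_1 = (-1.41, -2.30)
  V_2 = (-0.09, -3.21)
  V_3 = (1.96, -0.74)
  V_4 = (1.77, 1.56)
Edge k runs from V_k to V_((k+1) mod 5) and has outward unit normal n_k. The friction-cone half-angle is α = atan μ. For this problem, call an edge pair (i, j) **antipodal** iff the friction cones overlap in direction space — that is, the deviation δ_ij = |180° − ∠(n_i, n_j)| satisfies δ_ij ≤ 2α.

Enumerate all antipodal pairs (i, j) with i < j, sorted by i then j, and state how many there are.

α = atan 0.55 = 28.81°;  2α = 57.62°
n_0 = (-0.9974, -0.0721)
n_1 = (-0.5676, -0.8233)
n_2 = (+0.7695, -0.6387)
n_3 = (+0.9966, +0.0823)
n_4 = (+0.0432, +0.9991)
  (0,1): δ = 128.72°  ·
  (0,2): δ = 43.83°  ✓
  (0,3): δ = 0.59°  ✓
  (0,4): δ = 83.39°  ·
  (1,2): δ = 95.11°  ·
  (1,3): δ = 50.70°  ✓
  (1,4): δ = 32.11°  ✓
  (2,3): δ = 135.59°  ·
  (2,4): δ = 52.78°  ✓
  (3,4): δ = 97.20°  ·
antipodal pairs: 5

count = 5; pairs: (0,2), (0,3), (1,3), (1,4), (2,4)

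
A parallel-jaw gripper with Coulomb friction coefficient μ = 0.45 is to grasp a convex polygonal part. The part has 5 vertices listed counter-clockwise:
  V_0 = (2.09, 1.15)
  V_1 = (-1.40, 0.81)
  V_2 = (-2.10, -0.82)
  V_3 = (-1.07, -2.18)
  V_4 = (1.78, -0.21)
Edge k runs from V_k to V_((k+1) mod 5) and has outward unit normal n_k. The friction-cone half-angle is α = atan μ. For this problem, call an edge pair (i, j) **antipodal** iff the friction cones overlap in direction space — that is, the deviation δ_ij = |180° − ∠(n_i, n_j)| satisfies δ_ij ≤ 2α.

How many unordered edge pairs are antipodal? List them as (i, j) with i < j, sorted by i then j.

count = 3; pairs: (0,3), (1,3), (1,4)

α = atan 0.45 = 24.23°;  2α = 48.46°
n_0 = (-0.0970, +0.9953)
n_1 = (-0.9189, +0.3946)
n_2 = (-0.7972, -0.6037)
n_3 = (+0.5686, -0.8226)
n_4 = (+0.9750, -0.2222)
  (0,1): δ = 118.81°  ·
  (0,2): δ = 58.43°  ·
  (0,3): δ = 29.09°  ✓
  (0,4): δ = 71.60°  ·
  (1,2): δ = 119.62°  ·
  (1,3): δ = 32.11°  ✓
  (1,4): δ = 10.40°  ✓
  (2,3): δ = 92.49°  ·
  (2,4): δ = 49.98°  ·
  (3,4): δ = 137.49°  ·
antipodal pairs: 3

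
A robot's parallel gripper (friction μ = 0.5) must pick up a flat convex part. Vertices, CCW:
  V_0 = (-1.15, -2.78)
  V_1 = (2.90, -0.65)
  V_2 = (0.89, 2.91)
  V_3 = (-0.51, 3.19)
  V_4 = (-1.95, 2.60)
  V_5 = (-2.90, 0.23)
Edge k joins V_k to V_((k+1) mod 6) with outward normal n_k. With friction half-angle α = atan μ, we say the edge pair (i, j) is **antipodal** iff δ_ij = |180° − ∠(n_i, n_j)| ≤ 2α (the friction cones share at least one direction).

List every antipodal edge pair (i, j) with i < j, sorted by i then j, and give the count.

count = 6; pairs: (0,2), (0,3), (0,4), (1,4), (1,5), (2,5)

α = atan 0.5 = 26.57°;  2α = 53.13°
n_0 = (+0.4655, -0.8851)
n_1 = (+0.8708, +0.4917)
n_2 = (+0.1961, +0.9806)
n_3 = (-0.3791, +0.9253)
n_4 = (-0.9282, +0.3721)
n_5 = (-0.8645, -0.5026)
  (0,1): δ = 88.29°  ·
  (0,2): δ = 39.05°  ✓
  (0,3): δ = 5.46°  ✓
  (0,4): δ = 40.42°  ✓
  (0,5): δ = 92.43°  ·
  (1,2): δ = 130.76°  ·
  (1,3): δ = 97.17°  ·
  (1,4): δ = 51.29°  ✓
  (1,5): δ = 0.72°  ✓
  (2,3): δ = 146.41°  ·
  (2,4): δ = 100.53°  ·
  (2,5): δ = 48.52°  ✓
  (3,4): δ = 134.12°  ·
  (3,5): δ = 82.11°  ·
  (4,5): δ = 127.98°  ·
antipodal pairs: 6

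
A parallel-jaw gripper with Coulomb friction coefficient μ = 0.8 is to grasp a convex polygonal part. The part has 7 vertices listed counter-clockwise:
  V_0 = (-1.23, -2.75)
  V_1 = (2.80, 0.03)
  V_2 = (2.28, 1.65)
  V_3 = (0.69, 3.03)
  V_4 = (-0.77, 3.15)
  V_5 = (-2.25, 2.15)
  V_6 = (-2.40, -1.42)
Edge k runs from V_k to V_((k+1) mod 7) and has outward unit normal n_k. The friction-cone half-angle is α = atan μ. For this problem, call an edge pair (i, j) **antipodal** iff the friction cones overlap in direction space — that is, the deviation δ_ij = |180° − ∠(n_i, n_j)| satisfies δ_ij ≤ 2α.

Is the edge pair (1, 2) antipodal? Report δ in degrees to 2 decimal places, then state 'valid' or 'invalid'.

α = atan 0.8 = 38.66°;  2α = 77.32°
edge 1: e_1 = (-0.52, +1.62);  n_1 = (+0.9522, +0.3056)
edge 2: e_2 = (-1.59, +1.38);  n_2 = (+0.6555, +0.7552)
∠(n_1, n_2) = 31.25°
δ = |180° − 31.25°| = 148.75°
148.75° > 2α = 77.32°  →  invalid

δ = 148.75°, invalid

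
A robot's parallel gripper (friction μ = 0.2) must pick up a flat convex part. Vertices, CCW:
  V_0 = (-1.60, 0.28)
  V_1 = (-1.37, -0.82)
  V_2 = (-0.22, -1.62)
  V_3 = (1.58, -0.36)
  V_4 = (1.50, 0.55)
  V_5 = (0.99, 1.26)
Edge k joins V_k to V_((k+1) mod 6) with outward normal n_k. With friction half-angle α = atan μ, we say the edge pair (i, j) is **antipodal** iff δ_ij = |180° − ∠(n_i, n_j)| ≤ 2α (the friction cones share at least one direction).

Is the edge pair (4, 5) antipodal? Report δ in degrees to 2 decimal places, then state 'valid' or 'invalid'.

α = atan 0.2 = 11.31°;  2α = 22.62°
edge 4: e_4 = (-0.51, +0.71);  n_4 = (+0.8122, +0.5834)
edge 5: e_5 = (-2.59, -0.98);  n_5 = (-0.3539, +0.9353)
∠(n_4, n_5) = 75.04°
δ = |180° − 75.04°| = 104.96°
104.96° > 2α = 22.62°  →  invalid

δ = 104.96°, invalid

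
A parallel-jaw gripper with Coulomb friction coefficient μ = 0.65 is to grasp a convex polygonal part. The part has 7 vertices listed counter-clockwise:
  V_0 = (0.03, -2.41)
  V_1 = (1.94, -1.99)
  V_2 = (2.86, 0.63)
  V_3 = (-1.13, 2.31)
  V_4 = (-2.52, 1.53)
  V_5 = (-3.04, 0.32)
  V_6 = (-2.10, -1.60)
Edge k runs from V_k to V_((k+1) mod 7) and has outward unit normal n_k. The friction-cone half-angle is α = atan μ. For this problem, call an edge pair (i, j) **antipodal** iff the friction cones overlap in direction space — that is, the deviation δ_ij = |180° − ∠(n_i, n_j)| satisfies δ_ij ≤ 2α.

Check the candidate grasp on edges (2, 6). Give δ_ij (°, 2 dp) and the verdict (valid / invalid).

α = atan 0.65 = 33.02°;  2α = 66.05°
edge 2: e_2 = (-3.99, +1.68);  n_2 = (+0.3881, +0.9216)
edge 6: e_6 = (+2.13, -0.81);  n_6 = (-0.3554, -0.9347)
∠(n_2, n_6) = 177.99°
δ = |180° − 177.99°| = 2.01°
2.01° ≤ 2α = 66.05°  →  valid

δ = 2.01°, valid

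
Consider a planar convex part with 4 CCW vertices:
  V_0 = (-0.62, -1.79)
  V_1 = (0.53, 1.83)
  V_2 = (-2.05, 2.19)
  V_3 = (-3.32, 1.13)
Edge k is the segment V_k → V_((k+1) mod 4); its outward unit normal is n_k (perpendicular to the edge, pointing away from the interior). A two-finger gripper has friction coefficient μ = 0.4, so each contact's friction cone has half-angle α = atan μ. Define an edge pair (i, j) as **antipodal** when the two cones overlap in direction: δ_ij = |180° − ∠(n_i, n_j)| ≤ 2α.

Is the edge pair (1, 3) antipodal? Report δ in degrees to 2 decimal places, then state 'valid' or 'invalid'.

α = atan 0.4 = 21.80°;  2α = 43.60°
edge 1: e_1 = (-2.58, +0.36);  n_1 = (+0.1382, +0.9904)
edge 3: e_3 = (+2.70, -2.92);  n_3 = (-0.7342, -0.6789)
∠(n_1, n_3) = 140.70°
δ = |180° − 140.70°| = 39.30°
39.30° ≤ 2α = 43.60°  →  valid

δ = 39.30°, valid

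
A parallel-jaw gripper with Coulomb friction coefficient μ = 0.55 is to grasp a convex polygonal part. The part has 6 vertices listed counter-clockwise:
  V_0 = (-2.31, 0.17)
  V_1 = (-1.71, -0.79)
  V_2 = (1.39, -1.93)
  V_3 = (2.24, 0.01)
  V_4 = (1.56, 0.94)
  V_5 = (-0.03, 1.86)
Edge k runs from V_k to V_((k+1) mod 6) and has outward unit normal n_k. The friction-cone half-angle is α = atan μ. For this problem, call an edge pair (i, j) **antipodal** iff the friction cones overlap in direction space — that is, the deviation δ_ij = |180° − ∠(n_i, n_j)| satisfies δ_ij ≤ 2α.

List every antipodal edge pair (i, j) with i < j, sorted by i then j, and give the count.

α = atan 0.55 = 28.81°;  2α = 57.62°
n_0 = (-0.8480, -0.5300)
n_1 = (-0.3451, -0.9385)
n_2 = (+0.9159, -0.4013)
n_3 = (+0.8072, +0.5902)
n_4 = (+0.5008, +0.8656)
n_5 = (-0.5955, +0.8034)
  (0,1): δ = 142.20°  ·
  (0,2): δ = 55.67°  ✓
  (0,3): δ = 4.17°  ✓
  (0,4): δ = 27.94°  ✓
  (0,5): δ = 94.54°  ·
  (1,2): δ = 93.47°  ·
  (1,3): δ = 33.64°  ✓
  (1,4): δ = 9.86°  ✓
  (1,5): δ = 56.74°  ✓
  (2,3): δ = 120.17°  ·
  (2,4): δ = 96.39°  ·
  (2,5): δ = 29.79°  ✓
  (3,4): δ = 156.23°  ·
  (3,5): δ = 89.63°  ·
  (4,5): δ = 113.40°  ·
antipodal pairs: 7

count = 7; pairs: (0,2), (0,3), (0,4), (1,3), (1,4), (1,5), (2,5)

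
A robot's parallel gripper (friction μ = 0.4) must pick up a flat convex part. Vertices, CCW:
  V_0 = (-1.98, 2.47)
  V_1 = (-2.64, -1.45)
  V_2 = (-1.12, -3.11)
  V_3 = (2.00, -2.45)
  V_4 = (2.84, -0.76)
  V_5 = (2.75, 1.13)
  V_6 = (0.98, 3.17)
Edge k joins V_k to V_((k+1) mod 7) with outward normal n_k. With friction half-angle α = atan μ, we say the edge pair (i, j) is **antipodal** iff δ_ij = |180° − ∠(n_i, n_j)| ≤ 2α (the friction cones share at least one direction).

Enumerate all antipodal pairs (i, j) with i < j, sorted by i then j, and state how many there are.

count = 5; pairs: (0,3), (0,4), (1,4), (1,5), (2,6)

α = atan 0.4 = 21.80°;  2α = 43.60°
n_0 = (-0.9861, +0.1660)
n_1 = (-0.7375, -0.6753)
n_2 = (+0.2070, -0.9783)
n_3 = (+0.8955, -0.4451)
n_4 = (+0.9989, +0.0476)
n_5 = (+0.7553, +0.6554)
n_6 = (-0.2301, +0.9732)
  (0,1): δ = 127.96°  ·
  (0,2): δ = 68.50°  ·
  (0,3): δ = 16.87°  ✓
  (0,4): δ = 12.28°  ✓
  (0,5): δ = 50.50°  ·
  (0,6): δ = 112.86°  ·
  (1,2): δ = 120.53°  ·
  (1,3): δ = 68.91°  ·
  (1,4): δ = 39.75°  ✓
  (1,5): δ = 1.53°  ✓
  (1,6): δ = 60.83°  ·
  (2,3): δ = 128.37°  ·
  (2,4): δ = 99.22°  ·
  (2,5): δ = 61.00°  ·
  (2,6): δ = 1.36°  ✓
  (3,4): δ = 150.84°  ·
  (3,5): δ = 112.62°  ·
  (3,6): δ = 50.27°  ·
  (4,5): δ = 141.78°  ·
  (4,6): δ = 79.42°  ·
  (5,6): δ = 117.64°  ·
antipodal pairs: 5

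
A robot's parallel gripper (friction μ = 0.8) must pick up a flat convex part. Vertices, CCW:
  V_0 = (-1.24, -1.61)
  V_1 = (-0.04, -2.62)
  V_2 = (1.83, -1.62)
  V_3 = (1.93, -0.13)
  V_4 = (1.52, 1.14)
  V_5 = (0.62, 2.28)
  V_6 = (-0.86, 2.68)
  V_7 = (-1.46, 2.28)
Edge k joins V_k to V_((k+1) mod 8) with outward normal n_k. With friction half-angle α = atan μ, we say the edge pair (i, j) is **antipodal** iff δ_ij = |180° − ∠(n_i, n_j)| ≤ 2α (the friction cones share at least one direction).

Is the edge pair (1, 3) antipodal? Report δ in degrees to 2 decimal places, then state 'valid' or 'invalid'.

δ = 100.24°, invalid

α = atan 0.8 = 38.66°;  2α = 77.32°
edge 1: e_1 = (+1.87, +1.00);  n_1 = (+0.4716, -0.8818)
edge 3: e_3 = (-0.41, +1.27);  n_3 = (+0.9516, +0.3072)
∠(n_1, n_3) = 79.76°
δ = |180° − 79.76°| = 100.24°
100.24° > 2α = 77.32°  →  invalid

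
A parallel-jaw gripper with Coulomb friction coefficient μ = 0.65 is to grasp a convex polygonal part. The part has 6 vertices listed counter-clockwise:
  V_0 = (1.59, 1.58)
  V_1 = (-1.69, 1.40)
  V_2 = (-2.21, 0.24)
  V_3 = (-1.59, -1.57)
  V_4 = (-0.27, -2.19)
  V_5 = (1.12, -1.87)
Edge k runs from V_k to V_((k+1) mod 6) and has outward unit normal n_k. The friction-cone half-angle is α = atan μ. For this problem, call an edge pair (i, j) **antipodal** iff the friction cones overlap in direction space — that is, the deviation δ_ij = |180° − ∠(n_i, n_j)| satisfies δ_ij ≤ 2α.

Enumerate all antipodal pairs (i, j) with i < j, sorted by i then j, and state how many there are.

α = atan 0.65 = 33.02°;  2α = 66.05°
n_0 = (-0.0548, +0.9985)
n_1 = (-0.9125, +0.4091)
n_2 = (-0.9460, -0.3241)
n_3 = (-0.4251, -0.9051)
n_4 = (+0.2243, -0.9745)
n_5 = (+0.9908, -0.1350)
  (0,1): δ = 117.29°  ·
  (0,2): δ = 74.23°  ·
  (0,3): δ = 28.30°  ✓
  (0,4): δ = 9.82°  ✓
  (0,5): δ = 79.10°  ·
  (1,2): δ = 136.95°  ·
  (1,3): δ = 91.01°  ·
  (1,4): δ = 52.89°  ✓
  (1,5): δ = 16.39°  ✓
  (2,3): δ = 134.07°  ·
  (2,4): δ = 95.94°  ·
  (2,5): δ = 26.67°  ✓
  (3,4): δ = 141.88°  ·
  (3,5): δ = 72.60°  ·
  (4,5): δ = 110.72°  ·
antipodal pairs: 5

count = 5; pairs: (0,3), (0,4), (1,4), (1,5), (2,5)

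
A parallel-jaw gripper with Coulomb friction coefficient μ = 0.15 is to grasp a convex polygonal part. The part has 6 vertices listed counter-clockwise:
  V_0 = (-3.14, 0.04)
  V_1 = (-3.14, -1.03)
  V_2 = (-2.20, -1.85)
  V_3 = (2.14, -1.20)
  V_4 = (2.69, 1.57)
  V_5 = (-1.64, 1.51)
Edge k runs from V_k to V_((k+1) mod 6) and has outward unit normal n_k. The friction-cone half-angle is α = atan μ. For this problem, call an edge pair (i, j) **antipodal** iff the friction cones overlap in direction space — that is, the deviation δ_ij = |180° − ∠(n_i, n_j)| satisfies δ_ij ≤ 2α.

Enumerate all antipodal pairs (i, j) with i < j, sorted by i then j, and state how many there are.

α = atan 0.15 = 8.53°;  2α = 17.06°
n_0 = (-1.0000, -0.0000)
n_1 = (-0.6574, -0.7536)
n_2 = (+0.1481, -0.9890)
n_3 = (+0.9809, -0.1948)
n_4 = (-0.0139, +0.9999)
n_5 = (-0.6999, +0.7142)
  (0,1): δ = 131.10°  ·
  (0,2): δ = 81.48°  ·
  (0,3): δ = 11.23°  ✓
  (0,4): δ = 90.79°  ·
  (0,5): δ = 134.42°  ·
  (1,2): δ = 130.38°  ·
  (1,3): δ = 60.13°  ·
  (1,4): δ = 41.89°  ·
  (1,5): δ = 85.52°  ·
  (2,3): δ = 109.75°  ·
  (2,4): δ = 7.72°  ✓
  (2,5): δ = 35.90°  ·
  (3,4): δ = 77.98°  ·
  (3,5): δ = 34.35°  ·
  (4,5): δ = 136.37°  ·
antipodal pairs: 2

count = 2; pairs: (0,3), (2,4)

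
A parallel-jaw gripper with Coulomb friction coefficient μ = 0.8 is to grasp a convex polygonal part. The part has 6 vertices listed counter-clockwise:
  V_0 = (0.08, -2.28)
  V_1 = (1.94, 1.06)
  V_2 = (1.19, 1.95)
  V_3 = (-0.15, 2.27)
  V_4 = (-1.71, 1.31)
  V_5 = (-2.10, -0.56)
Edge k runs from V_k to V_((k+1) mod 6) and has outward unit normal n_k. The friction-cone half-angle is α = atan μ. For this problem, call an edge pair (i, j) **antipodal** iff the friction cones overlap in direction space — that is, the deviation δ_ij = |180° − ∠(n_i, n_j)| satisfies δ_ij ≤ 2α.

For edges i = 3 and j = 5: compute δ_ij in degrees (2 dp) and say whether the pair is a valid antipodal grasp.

α = atan 0.8 = 38.66°;  2α = 77.32°
edge 3: e_3 = (-1.56, -0.96);  n_3 = (-0.5241, +0.8517)
edge 5: e_5 = (+2.18, -1.72);  n_5 = (-0.6194, -0.7851)
∠(n_3, n_5) = 110.12°
δ = |180° − 110.12°| = 69.88°
69.88° ≤ 2α = 77.32°  →  valid

δ = 69.88°, valid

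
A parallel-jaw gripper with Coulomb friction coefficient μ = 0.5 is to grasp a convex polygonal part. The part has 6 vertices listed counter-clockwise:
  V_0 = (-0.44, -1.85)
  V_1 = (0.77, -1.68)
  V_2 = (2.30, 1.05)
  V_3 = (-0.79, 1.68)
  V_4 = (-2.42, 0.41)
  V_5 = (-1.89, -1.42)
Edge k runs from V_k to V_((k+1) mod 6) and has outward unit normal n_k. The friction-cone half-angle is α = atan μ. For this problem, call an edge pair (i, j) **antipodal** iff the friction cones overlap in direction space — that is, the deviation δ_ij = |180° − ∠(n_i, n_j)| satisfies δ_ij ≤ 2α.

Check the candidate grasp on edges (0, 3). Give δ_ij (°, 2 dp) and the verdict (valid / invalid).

δ = 29.93°, valid

α = atan 0.5 = 26.57°;  2α = 53.13°
edge 0: e_0 = (+1.21, +0.17);  n_0 = (+0.1391, -0.9903)
edge 3: e_3 = (-1.63, -1.27);  n_3 = (-0.6146, +0.7888)
∠(n_0, n_3) = 150.07°
δ = |180° − 150.07°| = 29.93°
29.93° ≤ 2α = 53.13°  →  valid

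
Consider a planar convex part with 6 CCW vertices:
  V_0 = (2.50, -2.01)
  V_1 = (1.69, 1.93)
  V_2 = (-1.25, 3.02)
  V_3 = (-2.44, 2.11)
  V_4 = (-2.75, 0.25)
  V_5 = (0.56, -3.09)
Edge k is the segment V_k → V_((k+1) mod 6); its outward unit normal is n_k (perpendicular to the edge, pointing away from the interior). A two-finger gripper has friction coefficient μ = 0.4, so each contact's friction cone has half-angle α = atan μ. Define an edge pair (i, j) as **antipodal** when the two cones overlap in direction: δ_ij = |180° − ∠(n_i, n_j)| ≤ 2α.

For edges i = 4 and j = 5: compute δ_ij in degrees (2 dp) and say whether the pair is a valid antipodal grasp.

δ = 105.64°, invalid

α = atan 0.4 = 21.80°;  2α = 43.60°
edge 4: e_4 = (+3.31, -3.34);  n_4 = (-0.7103, -0.7039)
edge 5: e_5 = (+1.94, +1.08);  n_5 = (+0.4864, -0.8737)
∠(n_4, n_5) = 74.36°
δ = |180° − 74.36°| = 105.64°
105.64° > 2α = 43.60°  →  invalid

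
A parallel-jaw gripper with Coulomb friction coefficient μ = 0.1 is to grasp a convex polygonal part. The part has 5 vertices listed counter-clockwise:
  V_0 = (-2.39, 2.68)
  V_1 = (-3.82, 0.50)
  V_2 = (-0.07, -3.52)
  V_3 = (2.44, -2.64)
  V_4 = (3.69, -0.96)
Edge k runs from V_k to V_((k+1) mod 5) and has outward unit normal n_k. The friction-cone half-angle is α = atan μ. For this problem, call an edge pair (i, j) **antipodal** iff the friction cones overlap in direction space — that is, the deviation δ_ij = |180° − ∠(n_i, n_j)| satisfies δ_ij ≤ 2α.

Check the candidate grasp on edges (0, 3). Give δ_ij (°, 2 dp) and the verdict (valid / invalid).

δ = 3.39°, valid

α = atan 0.1 = 5.71°;  2α = 11.42°
edge 0: e_0 = (-1.43, -2.18);  n_0 = (-0.8362, +0.5485)
edge 3: e_3 = (+1.25, +1.68);  n_3 = (+0.8023, -0.5969)
∠(n_0, n_3) = 176.61°
δ = |180° − 176.61°| = 3.39°
3.39° ≤ 2α = 11.42°  →  valid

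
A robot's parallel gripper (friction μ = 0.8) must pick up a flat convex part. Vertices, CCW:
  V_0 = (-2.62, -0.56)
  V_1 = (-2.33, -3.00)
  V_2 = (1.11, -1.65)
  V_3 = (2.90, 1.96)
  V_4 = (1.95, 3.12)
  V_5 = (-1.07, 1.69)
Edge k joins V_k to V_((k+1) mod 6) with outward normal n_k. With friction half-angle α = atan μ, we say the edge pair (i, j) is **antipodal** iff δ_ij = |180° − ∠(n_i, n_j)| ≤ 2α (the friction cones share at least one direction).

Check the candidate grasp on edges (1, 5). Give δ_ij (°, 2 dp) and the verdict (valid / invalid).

α = atan 0.8 = 38.66°;  2α = 77.32°
edge 1: e_1 = (+3.44, +1.35);  n_1 = (+0.3653, -0.9309)
edge 5: e_5 = (-1.55, -2.25);  n_5 = (-0.8235, +0.5673)
∠(n_1, n_5) = 145.99°
δ = |180° − 145.99°| = 34.01°
34.01° ≤ 2α = 77.32°  →  valid

δ = 34.01°, valid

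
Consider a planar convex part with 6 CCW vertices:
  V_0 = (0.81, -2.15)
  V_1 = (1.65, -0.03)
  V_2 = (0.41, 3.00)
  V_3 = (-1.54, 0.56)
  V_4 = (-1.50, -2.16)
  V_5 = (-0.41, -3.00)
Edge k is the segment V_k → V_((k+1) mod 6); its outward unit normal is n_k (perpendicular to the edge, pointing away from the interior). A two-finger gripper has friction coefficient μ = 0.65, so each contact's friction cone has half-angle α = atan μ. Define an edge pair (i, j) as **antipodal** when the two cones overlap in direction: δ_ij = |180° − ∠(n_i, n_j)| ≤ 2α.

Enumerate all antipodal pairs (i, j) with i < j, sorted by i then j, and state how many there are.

count = 7; pairs: (0,2), (0,3), (1,2), (1,3), (1,4), (2,5), (3,5)

α = atan 0.65 = 33.02°;  2α = 66.05°
n_0 = (+0.9297, -0.3684)
n_1 = (+0.9255, +0.3788)
n_2 = (-0.7812, +0.6243)
n_3 = (-0.9999, -0.0147)
n_4 = (-0.6104, -0.7921)
n_5 = (+0.5717, -0.8205)
  (0,1): δ = 136.13°  ·
  (0,2): δ = 17.02°  ✓
  (0,3): δ = 22.46°  ✓
  (0,4): δ = 74.00°  ·
  (0,5): δ = 146.48°  ·
  (1,2): δ = 60.89°  ✓
  (1,3): δ = 21.41°  ✓
  (1,4): δ = 30.12°  ✓
  (1,5): δ = 102.61°  ·
  (2,3): δ = 140.53°  ·
  (2,4): δ = 88.99°  ·
  (2,5): δ = 16.50°  ✓
  (3,4): δ = 128.46°  ·
  (3,5): δ = 55.98°  ✓
  (4,5): δ = 107.51°  ·
antipodal pairs: 7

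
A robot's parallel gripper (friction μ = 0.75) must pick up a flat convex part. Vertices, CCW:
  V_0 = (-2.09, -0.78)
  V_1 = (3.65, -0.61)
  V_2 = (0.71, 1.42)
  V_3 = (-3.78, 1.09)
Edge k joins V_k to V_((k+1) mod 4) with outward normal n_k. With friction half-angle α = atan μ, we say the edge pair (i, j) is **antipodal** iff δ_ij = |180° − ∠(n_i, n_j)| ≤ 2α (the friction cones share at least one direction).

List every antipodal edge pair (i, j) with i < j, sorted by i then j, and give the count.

α = atan 0.75 = 36.87°;  2α = 73.74°
n_0 = (+0.0296, -0.9996)
n_1 = (+0.5682, +0.8229)
n_2 = (-0.0733, +0.9973)
n_3 = (-0.7419, -0.6705)
  (0,1): δ = 36.32°  ✓
  (0,2): δ = 2.51°  ✓
  (0,3): δ = 130.41°  ·
  (1,2): δ = 141.17°  ·
  (1,3): δ = 13.27°  ✓
  (2,3): δ = 52.10°  ✓
antipodal pairs: 4

count = 4; pairs: (0,1), (0,2), (1,3), (2,3)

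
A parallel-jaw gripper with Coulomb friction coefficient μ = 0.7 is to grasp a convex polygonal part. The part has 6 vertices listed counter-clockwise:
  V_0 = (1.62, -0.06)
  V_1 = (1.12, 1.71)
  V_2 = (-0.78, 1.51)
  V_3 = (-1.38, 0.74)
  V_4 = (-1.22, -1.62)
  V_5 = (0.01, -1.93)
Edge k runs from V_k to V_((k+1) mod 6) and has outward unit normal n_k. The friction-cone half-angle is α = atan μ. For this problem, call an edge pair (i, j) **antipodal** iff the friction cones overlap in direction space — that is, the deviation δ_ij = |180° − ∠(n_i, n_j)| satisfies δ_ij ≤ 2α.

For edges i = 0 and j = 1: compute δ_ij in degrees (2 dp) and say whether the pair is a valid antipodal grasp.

α = atan 0.7 = 34.99°;  2α = 69.98°
edge 0: e_0 = (-0.50, +1.77);  n_0 = (+0.9623, +0.2718)
edge 1: e_1 = (-1.90, -0.20);  n_1 = (-0.1047, +0.9945)
∠(n_0, n_1) = 80.23°
δ = |180° − 80.23°| = 99.77°
99.77° > 2α = 69.98°  →  invalid

δ = 99.77°, invalid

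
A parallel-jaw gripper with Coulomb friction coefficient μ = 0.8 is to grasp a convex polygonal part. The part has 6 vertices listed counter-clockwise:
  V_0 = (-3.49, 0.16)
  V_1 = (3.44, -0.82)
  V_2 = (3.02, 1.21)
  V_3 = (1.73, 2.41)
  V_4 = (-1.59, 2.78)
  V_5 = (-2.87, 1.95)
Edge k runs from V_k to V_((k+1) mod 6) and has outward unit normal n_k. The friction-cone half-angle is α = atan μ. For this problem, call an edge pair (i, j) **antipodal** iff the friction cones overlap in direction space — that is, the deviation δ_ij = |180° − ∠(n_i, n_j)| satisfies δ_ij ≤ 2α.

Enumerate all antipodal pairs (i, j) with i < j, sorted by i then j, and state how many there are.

α = atan 0.8 = 38.66°;  2α = 77.32°
n_0 = (-0.1400, -0.9901)
n_1 = (+0.9793, +0.2026)
n_2 = (+0.6811, +0.7322)
n_3 = (+0.1108, +0.9938)
n_4 = (-0.5441, +0.8390)
n_5 = (-0.9449, +0.3273)
  (0,1): δ = 70.26°  ✓
  (0,2): δ = 34.88°  ✓
  (0,3): δ = 1.69°  ✓
  (0,4): δ = 41.01°  ✓
  (0,5): δ = 78.94°  ·
  (1,2): δ = 144.62°  ·
  (1,3): δ = 108.05°  ·
  (1,4): δ = 68.73°  ✓
  (1,5): δ = 30.79°  ✓
  (2,3): δ = 143.43°  ·
  (2,4): δ = 104.11°  ·
  (2,5): δ = 66.17°  ✓
  (3,4): δ = 140.68°  ·
  (3,5): δ = 102.75°  ·
  (4,5): δ = 142.07°  ·
antipodal pairs: 7

count = 7; pairs: (0,1), (0,2), (0,3), (0,4), (1,4), (1,5), (2,5)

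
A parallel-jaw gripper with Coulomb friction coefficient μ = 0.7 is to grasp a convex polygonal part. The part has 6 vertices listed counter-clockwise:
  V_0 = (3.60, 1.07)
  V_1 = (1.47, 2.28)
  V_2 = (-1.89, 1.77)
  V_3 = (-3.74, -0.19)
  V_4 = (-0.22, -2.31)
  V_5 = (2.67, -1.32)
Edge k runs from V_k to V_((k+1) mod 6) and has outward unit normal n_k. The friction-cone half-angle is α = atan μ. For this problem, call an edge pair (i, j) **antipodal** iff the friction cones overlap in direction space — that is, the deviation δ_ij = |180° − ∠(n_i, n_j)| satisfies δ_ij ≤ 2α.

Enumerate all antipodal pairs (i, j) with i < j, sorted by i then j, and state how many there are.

α = atan 0.7 = 34.99°;  2α = 69.98°
n_0 = (+0.4939, +0.8695)
n_1 = (-0.1501, +0.9887)
n_2 = (-0.7272, +0.6864)
n_3 = (-0.5159, -0.8566)
n_4 = (+0.3241, -0.9460)
n_5 = (+0.9319, -0.3626)
  (0,1): δ = 141.77°  ·
  (0,2): δ = 103.75°  ·
  (0,3): δ = 1.46°  ✓
  (0,4): δ = 48.51°  ✓
  (0,5): δ = 98.34°  ·
  (1,2): δ = 141.98°  ·
  (1,3): δ = 39.69°  ✓
  (1,4): δ = 10.28°  ✓
  (1,5): δ = 60.11°  ✓
  (2,3): δ = 77.71°  ·
  (2,4): δ = 27.74°  ✓
  (2,5): δ = 22.08°  ✓
  (3,4): δ = 130.03°  ·
  (3,5): δ = 80.20°  ·
  (4,5): δ = 130.17°  ·
antipodal pairs: 7

count = 7; pairs: (0,3), (0,4), (1,3), (1,4), (1,5), (2,4), (2,5)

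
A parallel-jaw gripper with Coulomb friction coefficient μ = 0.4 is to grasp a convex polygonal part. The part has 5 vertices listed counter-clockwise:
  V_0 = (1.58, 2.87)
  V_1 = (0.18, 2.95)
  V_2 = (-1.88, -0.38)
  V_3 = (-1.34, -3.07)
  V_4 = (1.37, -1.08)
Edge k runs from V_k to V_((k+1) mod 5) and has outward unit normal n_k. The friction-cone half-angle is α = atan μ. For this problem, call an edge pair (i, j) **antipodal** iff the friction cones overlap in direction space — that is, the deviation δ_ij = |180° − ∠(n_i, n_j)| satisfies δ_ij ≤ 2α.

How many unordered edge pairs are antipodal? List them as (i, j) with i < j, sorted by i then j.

count = 4; pairs: (0,3), (1,3), (1,4), (2,4)

α = atan 0.4 = 21.80°;  2α = 43.60°
n_0 = (+0.0570, +0.9984)
n_1 = (-0.8504, +0.5261)
n_2 = (-0.9804, -0.1968)
n_3 = (+0.5919, -0.8060)
n_4 = (+0.9986, -0.0531)
  (0,1): δ = 118.47°  ·
  (0,2): δ = 75.38°  ·
  (0,3): δ = 39.56°  ✓
  (0,4): δ = 90.23°  ·
  (1,2): δ = 136.91°  ·
  (1,3): δ = 21.97°  ✓
  (1,4): δ = 28.70°  ✓
  (2,3): δ = 65.06°  ·
  (2,4): δ = 14.39°  ✓
  (3,4): δ = 129.33°  ·
antipodal pairs: 4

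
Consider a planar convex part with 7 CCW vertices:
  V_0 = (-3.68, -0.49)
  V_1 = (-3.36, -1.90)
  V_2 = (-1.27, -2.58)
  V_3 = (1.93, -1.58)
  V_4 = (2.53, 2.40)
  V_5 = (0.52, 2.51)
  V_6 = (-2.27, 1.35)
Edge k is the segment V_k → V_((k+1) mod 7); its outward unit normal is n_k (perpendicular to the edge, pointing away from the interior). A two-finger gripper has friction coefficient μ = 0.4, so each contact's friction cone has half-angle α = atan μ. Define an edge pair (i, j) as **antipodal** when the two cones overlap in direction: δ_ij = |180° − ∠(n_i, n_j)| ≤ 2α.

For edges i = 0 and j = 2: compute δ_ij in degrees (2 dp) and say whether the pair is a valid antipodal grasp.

α = atan 0.4 = 21.80°;  2α = 43.60°
edge 0: e_0 = (+0.32, -1.41);  n_0 = (-0.9752, -0.2213)
edge 2: e_2 = (+3.20, +1.00);  n_2 = (+0.2983, -0.9545)
∠(n_0, n_2) = 94.57°
δ = |180° − 94.57°| = 85.43°
85.43° > 2α = 43.60°  →  invalid

δ = 85.43°, invalid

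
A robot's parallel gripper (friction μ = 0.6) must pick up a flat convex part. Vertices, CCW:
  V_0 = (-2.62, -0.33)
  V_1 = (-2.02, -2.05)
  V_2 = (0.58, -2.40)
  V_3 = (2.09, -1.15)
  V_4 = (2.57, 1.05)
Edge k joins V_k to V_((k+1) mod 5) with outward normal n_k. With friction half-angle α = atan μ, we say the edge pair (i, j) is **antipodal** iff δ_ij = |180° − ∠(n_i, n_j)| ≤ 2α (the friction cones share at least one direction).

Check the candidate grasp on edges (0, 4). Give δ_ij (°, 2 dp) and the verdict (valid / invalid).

α = atan 0.6 = 30.96°;  2α = 61.93°
edge 0: e_0 = (+0.60, -1.72);  n_0 = (-0.9442, -0.3294)
edge 4: e_4 = (-5.19, -1.38);  n_4 = (-0.2570, +0.9664)
∠(n_0, n_4) = 94.34°
δ = |180° − 94.34°| = 85.66°
85.66° > 2α = 61.93°  →  invalid

δ = 85.66°, invalid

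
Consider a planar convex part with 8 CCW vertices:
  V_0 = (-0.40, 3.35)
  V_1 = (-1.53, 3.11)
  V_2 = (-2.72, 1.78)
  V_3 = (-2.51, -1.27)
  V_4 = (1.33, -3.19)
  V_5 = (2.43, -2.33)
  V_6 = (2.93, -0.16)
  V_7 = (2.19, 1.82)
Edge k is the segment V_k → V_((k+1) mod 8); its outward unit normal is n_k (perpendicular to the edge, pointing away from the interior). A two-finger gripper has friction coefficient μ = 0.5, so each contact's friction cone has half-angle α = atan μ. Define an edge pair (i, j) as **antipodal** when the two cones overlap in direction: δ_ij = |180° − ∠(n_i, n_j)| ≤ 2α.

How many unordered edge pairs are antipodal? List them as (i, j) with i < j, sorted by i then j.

count = 8; pairs: (0,3), (0,4), (1,4), (1,5), (2,5), (2,6), (3,6), (3,7)

α = atan 0.5 = 26.57°;  2α = 53.13°
n_0 = (-0.2078, +0.9782)
n_1 = (-0.7452, +0.6668)
n_2 = (-0.9976, -0.0687)
n_3 = (-0.4472, -0.8944)
n_4 = (+0.6159, -0.7878)
n_5 = (+0.9745, -0.2245)
n_6 = (+0.9367, +0.3501)
n_7 = (+0.5086, +0.8610)
  (0,1): δ = 143.81°  ·
  (0,2): δ = 98.05°  ·
  (0,3): δ = 38.56°  ✓
  (0,4): δ = 26.03°  ✓
  (0,5): δ = 65.03°  ·
  (0,6): δ = 98.50°  ·
  (0,7): δ = 137.44°  ·
  (1,2): δ = 134.24°  ·
  (1,3): δ = 74.74°  ·
  (1,4): δ = 10.16°  ✓
  (1,5): δ = 28.84°  ✓
  (1,6): δ = 62.31°  ·
  (1,7): δ = 101.25°  ·
  (2,3): δ = 120.50°  ·
  (2,4): δ = 55.92°  ·
  (2,5): δ = 16.91°  ✓
  (2,6): δ = 16.55°  ✓
  (2,7): δ = 55.49°  ·
  (3,4): δ = 115.42°  ·
  (3,5): δ = 76.41°  ·
  (3,6): δ = 42.94°  ✓
  (3,7): δ = 4.01°  ✓
  (4,5): δ = 140.99°  ·
  (4,6): δ = 107.53°  ·
  (4,7): δ = 68.59°  ·
  (5,6): δ = 146.53°  ·
  (5,7): δ = 107.60°  ·
  (6,7): δ = 141.06°  ·
antipodal pairs: 8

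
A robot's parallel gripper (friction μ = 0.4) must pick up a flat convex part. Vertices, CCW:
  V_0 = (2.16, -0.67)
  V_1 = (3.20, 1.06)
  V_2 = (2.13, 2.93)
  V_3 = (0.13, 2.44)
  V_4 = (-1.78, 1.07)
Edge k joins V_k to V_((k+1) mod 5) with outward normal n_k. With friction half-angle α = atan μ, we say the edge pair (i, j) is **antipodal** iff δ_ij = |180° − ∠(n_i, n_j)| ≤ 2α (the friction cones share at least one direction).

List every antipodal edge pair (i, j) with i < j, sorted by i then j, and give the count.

count = 3; pairs: (0,3), (1,4), (2,4)

α = atan 0.4 = 21.80°;  2α = 43.60°
n_0 = (+0.8571, -0.5152)
n_1 = (+0.8680, +0.4966)
n_2 = (-0.2380, +0.9713)
n_3 = (-0.5828, +0.8126)
n_4 = (-0.4040, -0.9148)
  (0,1): δ = 119.21°  ·
  (0,2): δ = 45.22°  ·
  (0,3): δ = 23.34°  ✓
  (0,4): δ = 97.19°  ·
  (1,2): δ = 106.01°  ·
  (1,3): δ = 84.13°  ·
  (1,4): δ = 36.39°  ✓
  (2,3): δ = 158.12°  ·
  (2,4): δ = 37.59°  ✓
  (3,4): δ = 59.48°  ·
antipodal pairs: 3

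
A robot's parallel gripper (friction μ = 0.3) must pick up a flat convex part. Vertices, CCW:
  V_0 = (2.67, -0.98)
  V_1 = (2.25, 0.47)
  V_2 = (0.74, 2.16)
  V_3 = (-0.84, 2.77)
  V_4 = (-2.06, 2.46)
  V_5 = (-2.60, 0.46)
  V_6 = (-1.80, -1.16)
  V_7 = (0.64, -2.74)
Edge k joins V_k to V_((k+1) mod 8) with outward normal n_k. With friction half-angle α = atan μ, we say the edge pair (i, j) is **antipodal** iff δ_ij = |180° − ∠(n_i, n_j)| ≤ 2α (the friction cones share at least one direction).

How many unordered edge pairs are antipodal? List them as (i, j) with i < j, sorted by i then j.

α = atan 0.3 = 16.70°;  2α = 33.40°
n_0 = (+0.9605, +0.2782)
n_1 = (+0.7457, +0.6663)
n_2 = (+0.3602, +0.9329)
n_3 = (-0.2463, +0.9692)
n_4 = (-0.9654, +0.2607)
n_5 = (-0.8966, -0.4428)
n_6 = (-0.5435, -0.8394)
n_7 = (+0.6551, -0.7556)
  (0,1): δ = 154.37°  ·
  (0,2): δ = 127.26°  ·
  (0,3): δ = 91.90°  ·
  (0,4): δ = 31.26°  ✓
  (0,5): δ = 10.13°  ✓
  (0,6): δ = 40.92°  ·
  (0,7): δ = 114.77°  ·
  (1,2): δ = 152.89°  ·
  (1,3): δ = 117.52°  ·
  (1,4): δ = 56.89°  ·
  (1,5): δ = 15.50°  ✓
  (1,6): δ = 15.29°  ✓
  (1,7): δ = 89.14°  ·
  (2,3): δ = 144.63°  ·
  (2,4): δ = 84.00°  ·
  (2,5): δ = 42.61°  ·
  (2,6): δ = 11.81°  ✓
  (2,7): δ = 62.04°  ·
  (3,4): δ = 119.37°  ·
  (3,5): δ = 77.98°  ·
  (3,6): δ = 47.18°  ·
  (3,7): δ = 26.67°  ✓
  (4,5): δ = 138.61°  ·
  (4,6): δ = 107.82°  ·
  (4,7): δ = 33.97°  ·
  (5,6): δ = 149.21°  ·
  (5,7): δ = 75.36°  ·
  (6,7): δ = 106.15°  ·
antipodal pairs: 6

count = 6; pairs: (0,4), (0,5), (1,5), (1,6), (2,6), (3,7)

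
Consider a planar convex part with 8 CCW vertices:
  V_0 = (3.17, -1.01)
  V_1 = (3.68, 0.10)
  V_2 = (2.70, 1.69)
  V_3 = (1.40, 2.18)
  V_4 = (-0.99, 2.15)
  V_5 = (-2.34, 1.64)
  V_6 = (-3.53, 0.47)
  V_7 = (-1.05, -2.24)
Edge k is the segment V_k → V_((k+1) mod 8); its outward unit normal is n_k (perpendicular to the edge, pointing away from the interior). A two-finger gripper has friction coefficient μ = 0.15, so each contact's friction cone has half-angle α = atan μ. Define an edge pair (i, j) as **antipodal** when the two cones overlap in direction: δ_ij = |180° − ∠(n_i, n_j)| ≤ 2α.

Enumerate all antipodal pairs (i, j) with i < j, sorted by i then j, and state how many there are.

count = 3; pairs: (1,6), (3,7), (4,7)

α = atan 0.15 = 8.53°;  2α = 17.06°
n_0 = (+0.9087, -0.4175)
n_1 = (+0.8513, +0.5247)
n_2 = (+0.3527, +0.9357)
n_3 = (-0.0126, +0.9999)
n_4 = (-0.3534, +0.9355)
n_5 = (-0.7011, +0.7131)
n_6 = (-0.7377, -0.6751)
n_7 = (+0.2798, -0.9601)
  (0,1): δ = 123.68°  ·
  (0,2): δ = 85.98°  ·
  (0,3): δ = 64.60°  ·
  (0,4): δ = 44.63°  ·
  (0,5): δ = 20.81°  ·
  (0,6): δ = 67.14°  ·
  (0,7): δ = 130.93°  ·
  (1,2): δ = 142.30°  ·
  (1,3): δ = 120.93°  ·
  (1,4): δ = 100.95°  ·
  (1,5): δ = 77.13°  ·
  (1,6): δ = 10.81°  ✓
  (1,7): δ = 74.60°  ·
  (2,3): δ = 158.63°  ·
  (2,4): δ = 138.65°  ·
  (2,5): δ = 114.83°  ·
  (2,6): δ = 26.88°  ·
  (2,7): δ = 36.90°  ·
  (3,4): δ = 160.02°  ·
  (3,5): δ = 136.20°  ·
  (3,6): δ = 48.26°  ·
  (3,7): δ = 15.53°  ✓
  (4,5): δ = 156.18°  ·
  (4,6): δ = 68.23°  ·
  (4,7): δ = 4.45°  ✓
  (5,6): δ = 92.05°  ·
  (5,7): δ = 28.26°  ·
  (6,7): δ = 116.21°  ·
antipodal pairs: 3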